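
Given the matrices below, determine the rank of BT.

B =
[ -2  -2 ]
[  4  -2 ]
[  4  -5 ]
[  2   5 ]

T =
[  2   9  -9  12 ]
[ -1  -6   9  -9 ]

2

First compute BT:
[[ -2,  -6,   0,  -6],
 [ 10,  48, -54,  66],
 [ 13,  66, -81,  93],
 [ -1, -12,  27, -21]]
Now row reduce the product.
R2 ← R2 + (5)·R1: [0, 18, -54, 36]
R3 ← R3 + (13/2)·R1: [0, 27, -81, 54]
R4 ← R4 − (1/2)·R1: [0, -9, 27, -18]
R3 ← R3 − (3/2)·R2: [0, 0, 0, 0]
R4 ← R4 + (1/2)·R2: [0, 0, 0, 0]
2 nonzero rows, so rank(BT) = 2.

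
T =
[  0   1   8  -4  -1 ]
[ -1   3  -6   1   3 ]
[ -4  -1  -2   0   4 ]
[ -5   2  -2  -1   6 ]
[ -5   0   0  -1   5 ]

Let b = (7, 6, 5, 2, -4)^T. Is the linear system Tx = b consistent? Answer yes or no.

no

Row reduce the augmented matrix [T | b].
Swap R1 ↔ R2
R3 ← R3 − (4)·R1: [0, -13, 22, -4, -8, -19]
R4 ← R4 − (5)·R1: [0, -13, 28, -6, -9, -28]
R5 ← R5 − (5)·R1: [0, -15, 30, -6, -10, -34]
R3 ← R3 + (13)·R2: [0, 0, 126, -56, -21, 72]
R4 ← R4 + (13)·R2: [0, 0, 132, -58, -22, 63]
R5 ← R5 + (15)·R2: [0, 0, 150, -66, -25, 71]
R4 ← R4 − (22/21)·R3: [0, 0, 0, 2/3, 0, -87/7]
R5 ← R5 − (25/21)·R3: [0, 0, 0, 2/3, 0, -103/7]
R5 ← R5 − R4: [0, 0, 0, 0, 0, -16/7]
The echelon form has 5 nonzero rows; the last pivot sits in the augmented column, so rank(T) = 4 but rank([T|b]) = 5.
Since the ranks differ, the system is inconsistent.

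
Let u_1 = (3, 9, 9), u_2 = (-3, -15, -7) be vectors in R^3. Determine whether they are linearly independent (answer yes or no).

Form the matrix with these vectors as rows and row reduce.
R2 ← R2 + R1: [0, -6, 2]
2 nonzero rows, so the 2 vectors span a space of dimension 2.
Since 2 = 2, the vectors are linearly independent.

yes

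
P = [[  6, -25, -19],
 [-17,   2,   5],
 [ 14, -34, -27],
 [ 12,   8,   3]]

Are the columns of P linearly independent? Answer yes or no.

Row reduce P to echelon form.
R2 ← R2 + (17/6)·R1: [0, -413/6, -293/6]
R3 ← R3 − (7/3)·R1: [0, 73/3, 52/3]
R4 ← R4 − (2)·R1: [0, 58, 41]
R3 ← R3 + (146/413)·R2: [0, 0, 29/413]
R4 ← R4 + (348/413)·R2: [0, 0, -61/413]
R4 ← R4 + (61/29)·R3: [0, 0, 0]
3 pivots among 3 columns.
Every column is a pivot column, so the columns are linearly independent.

yes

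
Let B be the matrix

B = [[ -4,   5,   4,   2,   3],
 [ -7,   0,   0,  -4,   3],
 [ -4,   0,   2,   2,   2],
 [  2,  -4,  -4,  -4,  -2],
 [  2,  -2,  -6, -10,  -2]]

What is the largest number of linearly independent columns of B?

Row reduce to echelon form.
R2 ← R2 − (7/4)·R1: [0, -35/4, -7, -15/2, -9/4]
R3 ← R3 − R1: [0, -5, -2, 0, -1]
R4 ← R4 + (1/2)·R1: [0, -3/2, -2, -3, -1/2]
R5 ← R5 + (1/2)·R1: [0, 1/2, -4, -9, -1/2]
R3 ← R3 − (4/7)·R2: [0, 0, 2, 30/7, 2/7]
R4 ← R4 − (6/35)·R2: [0, 0, -4/5, -12/7, -4/35]
R5 ← R5 + (2/35)·R2: [0, 0, -22/5, -66/7, -22/35]
R4 ← R4 + (2/5)·R3: [0, 0, 0, 0, 0]
R5 ← R5 + (11/5)·R3: [0, 0, 0, 0, 0]
Echelon form has 3 nonzero rows, so rank(B) = 3.
The rank gives the maximum number of linearly independent columns: 3.

3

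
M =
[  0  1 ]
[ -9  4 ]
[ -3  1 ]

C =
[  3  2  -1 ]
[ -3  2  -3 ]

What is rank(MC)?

First compute MC:
[[ -3,   2,  -3],
 [-39, -10,  -3],
 [-12,  -4,   0]]
Now row reduce the product.
R2 ← R2 − (13)·R1: [0, -36, 36]
R3 ← R3 − (4)·R1: [0, -12, 12]
R3 ← R3 − (1/3)·R2: [0, 0, 0]
2 nonzero rows, so rank(MC) = 2.

2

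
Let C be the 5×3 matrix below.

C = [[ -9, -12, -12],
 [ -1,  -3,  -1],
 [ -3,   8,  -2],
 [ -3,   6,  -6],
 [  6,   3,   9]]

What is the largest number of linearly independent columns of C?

3

Row reduce to echelon form.
R2 ← R2 − (1/9)·R1: [0, -5/3, 1/3]
R3 ← R3 − (1/3)·R1: [0, 12, 2]
R4 ← R4 − (1/3)·R1: [0, 10, -2]
R5 ← R5 + (2/3)·R1: [0, -5, 1]
R3 ← R3 + (36/5)·R2: [0, 0, 22/5]
R4 ← R4 + (6)·R2: [0, 0, 0]
R5 ← R5 − (3)·R2: [0, 0, 0]
Echelon form has 3 nonzero rows, so rank(C) = 3.
The rank gives the maximum number of linearly independent columns: 3.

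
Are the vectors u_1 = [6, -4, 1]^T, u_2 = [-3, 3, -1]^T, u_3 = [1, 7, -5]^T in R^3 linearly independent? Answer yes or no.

Form the matrix with these vectors as rows and row reduce.
R2 ← R2 + (1/2)·R1: [0, 1, -1/2]
R3 ← R3 − (1/6)·R1: [0, 23/3, -31/6]
R3 ← R3 − (23/3)·R2: [0, 0, -4/3]
3 nonzero rows, so the 3 vectors span a space of dimension 3.
Since 3 = 3, the vectors are linearly independent.

yes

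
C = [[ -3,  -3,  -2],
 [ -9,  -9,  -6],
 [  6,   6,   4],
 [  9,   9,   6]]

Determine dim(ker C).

2

Row reduce to echelon form.
R2 ← R2 − (3)·R1: [0, 0, 0]
R3 ← R3 + (2)·R1: [0, 0, 0]
R4 ← R4 + (3)·R1: [0, 0, 0]
1 nonzero row, so rank(C) = 1.
C has 3 columns; by rank–nullity, nullity = 3 − 1 = 2.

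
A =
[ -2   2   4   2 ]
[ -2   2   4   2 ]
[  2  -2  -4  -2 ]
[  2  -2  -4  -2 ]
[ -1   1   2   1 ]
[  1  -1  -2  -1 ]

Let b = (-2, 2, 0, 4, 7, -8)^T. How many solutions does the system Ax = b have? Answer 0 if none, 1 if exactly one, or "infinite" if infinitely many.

0

Row reduce the augmented matrix [A | b].
R2 ← R2 − R1: [0, 0, 0, 0, 4]
R3 ← R3 + R1: [0, 0, 0, 0, -2]
R4 ← R4 + R1: [0, 0, 0, 0, 2]
R5 ← R5 − (1/2)·R1: [0, 0, 0, 0, 8]
R6 ← R6 + (1/2)·R1: [0, 0, 0, 0, -9]
R3 ← R3 + (1/2)·R2: [0, 0, 0, 0, 0]
R4 ← R4 − (1/2)·R2: [0, 0, 0, 0, 0]
R5 ← R5 − (2)·R2: [0, 0, 0, 0, 0]
R6 ← R6 + (9/4)·R2: [0, 0, 0, 0, 0]
The echelon form has 2 nonzero rows; the last pivot sits in the augmented column, so rank(A) = 1 but rank([A|b]) = 2.
Since the ranks differ, the system is inconsistent.
It has no solutions.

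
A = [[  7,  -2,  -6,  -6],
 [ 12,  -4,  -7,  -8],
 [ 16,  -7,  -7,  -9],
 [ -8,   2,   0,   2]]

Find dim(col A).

Row reduce to echelon form.
R2 ← R2 − (12/7)·R1: [0, -4/7, 23/7, 16/7]
R3 ← R3 − (16/7)·R1: [0, -17/7, 47/7, 33/7]
R4 ← R4 + (8/7)·R1: [0, -2/7, -48/7, -34/7]
R3 ← R3 − (17/4)·R2: [0, 0, -29/4, -5]
R4 ← R4 − (1/2)·R2: [0, 0, -17/2, -6]
R4 ← R4 − (34/29)·R3: [0, 0, 0, -4/29]
Echelon form has 4 nonzero rows, so rank(A) = 4.
The column space has dimension equal to the rank: 4.

4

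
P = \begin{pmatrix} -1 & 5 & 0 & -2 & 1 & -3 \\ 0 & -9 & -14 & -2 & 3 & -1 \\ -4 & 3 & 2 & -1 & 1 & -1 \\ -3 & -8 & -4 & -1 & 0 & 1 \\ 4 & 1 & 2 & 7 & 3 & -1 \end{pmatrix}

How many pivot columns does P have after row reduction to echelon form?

5

Row reduce to echelon form.
R3 ← R3 − (4)·R1: [0, -17, 2, 7, -3, 11]
R4 ← R4 − (3)·R1: [0, -23, -4, 5, -3, 10]
R5 ← R5 + (4)·R1: [0, 21, 2, -1, 7, -13]
R3 ← R3 − (17/9)·R2: [0, 0, 256/9, 97/9, -26/3, 116/9]
R4 ← R4 − (23/9)·R2: [0, 0, 286/9, 91/9, -32/3, 113/9]
R5 ← R5 + (7/3)·R2: [0, 0, -92/3, -17/3, 14, -46/3]
R4 ← R4 − (143/128)·R3: [0, 0, 0, -247/128, -63/64, -59/32]
R5 ← R5 + (69/64)·R3: [0, 0, 0, 381/64, 149/32, -23/16]
R5 ← R5 + (762/247)·R4: [0, 0, 0, 0, 400/247, -1760/247]
Echelon form has 5 nonzero rows, so rank(P) = 5.
Each nonzero row contributes one pivot column: 5 pivot columns.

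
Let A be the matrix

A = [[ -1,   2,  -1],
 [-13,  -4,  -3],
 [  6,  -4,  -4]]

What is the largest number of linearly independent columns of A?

Row reduce to echelon form.
R2 ← R2 − (13)·R1: [0, -30, 10]
R3 ← R3 + (6)·R1: [0, 8, -10]
R3 ← R3 + (4/15)·R2: [0, 0, -22/3]
Echelon form has 3 nonzero rows, so rank(A) = 3.
The rank gives the maximum number of linearly independent columns: 3.

3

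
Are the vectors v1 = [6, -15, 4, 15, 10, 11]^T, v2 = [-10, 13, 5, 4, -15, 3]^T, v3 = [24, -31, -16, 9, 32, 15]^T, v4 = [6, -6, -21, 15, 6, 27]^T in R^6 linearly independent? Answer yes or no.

Form the matrix with these vectors as rows and row reduce.
R2 ← R2 + (5/3)·R1: [0, -12, 35/3, 29, 5/3, 64/3]
R3 ← R3 − (4)·R1: [0, 29, -32, -51, -8, -29]
R4 ← R4 − R1: [0, 9, -25, 0, -4, 16]
R3 ← R3 + (29/12)·R2: [0, 0, -137/36, 229/12, -143/36, 203/9]
R4 ← R4 + (3/4)·R2: [0, 0, -65/4, 87/4, -11/4, 32]
R4 ← R4 − (585/137)·R3: [0, 0, 0, -8184/137, 1947/137, -8811/137]
4 nonzero rows, so the 4 vectors span a space of dimension 4.
Since 4 = 4, the vectors are linearly independent.

yes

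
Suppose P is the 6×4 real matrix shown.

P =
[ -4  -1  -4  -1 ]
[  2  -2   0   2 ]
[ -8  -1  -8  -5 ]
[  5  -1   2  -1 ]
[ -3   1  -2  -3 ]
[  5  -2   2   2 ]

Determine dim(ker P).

1

Row reduce to echelon form.
R2 ← R2 + (1/2)·R1: [0, -5/2, -2, 3/2]
R3 ← R3 − (2)·R1: [0, 1, 0, -3]
R4 ← R4 + (5/4)·R1: [0, -9/4, -3, -9/4]
R5 ← R5 − (3/4)·R1: [0, 7/4, 1, -9/4]
R6 ← R6 + (5/4)·R1: [0, -13/4, -3, 3/4]
R3 ← R3 + (2/5)·R2: [0, 0, -4/5, -12/5]
R4 ← R4 − (9/10)·R2: [0, 0, -6/5, -18/5]
R5 ← R5 + (7/10)·R2: [0, 0, -2/5, -6/5]
R6 ← R6 − (13/10)·R2: [0, 0, -2/5, -6/5]
R4 ← R4 − (3/2)·R3: [0, 0, 0, 0]
R5 ← R5 − (1/2)·R3: [0, 0, 0, 0]
R6 ← R6 − (1/2)·R3: [0, 0, 0, 0]
3 nonzero rows, so rank(P) = 3.
P has 4 columns; by rank–nullity, nullity = 4 − 3 = 1.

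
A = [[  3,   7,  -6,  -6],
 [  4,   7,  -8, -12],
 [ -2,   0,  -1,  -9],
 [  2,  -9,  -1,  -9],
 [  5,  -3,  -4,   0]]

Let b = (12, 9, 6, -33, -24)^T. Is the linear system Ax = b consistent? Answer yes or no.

yes

Row reduce the augmented matrix [A | b].
R2 ← R2 − (4/3)·R1: [0, -7/3, 0, -4, -7]
R3 ← R3 + (2/3)·R1: [0, 14/3, -5, -13, 14]
R4 ← R4 − (2/3)·R1: [0, -41/3, 3, -5, -41]
R5 ← R5 − (5/3)·R1: [0, -44/3, 6, 10, -44]
R3 ← R3 + (2)·R2: [0, 0, -5, -21, 0]
R4 ← R4 − (41/7)·R2: [0, 0, 3, 129/7, 0]
R5 ← R5 − (44/7)·R2: [0, 0, 6, 246/7, 0]
R4 ← R4 + (3/5)·R3: [0, 0, 0, 204/35, 0]
R5 ← R5 + (6/5)·R3: [0, 0, 0, 348/35, 0]
R5 ← R5 − (29/17)·R4: [0, 0, 0, 0, 0]
The echelon form has 4 nonzero rows, and every pivot lies in the first 4 columns, so rank(A) = rank([A|b]) = 4.
The system is consistent.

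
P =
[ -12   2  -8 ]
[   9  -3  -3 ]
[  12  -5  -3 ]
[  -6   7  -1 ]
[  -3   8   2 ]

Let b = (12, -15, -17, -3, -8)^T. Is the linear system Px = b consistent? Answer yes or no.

Row reduce the augmented matrix [P | b].
R2 ← R2 + (3/4)·R1: [0, -3/2, -9, -6]
R3 ← R3 + R1: [0, -3, -11, -5]
R4 ← R4 − (1/2)·R1: [0, 6, 3, -9]
R5 ← R5 − (1/4)·R1: [0, 15/2, 4, -11]
R3 ← R3 − (2)·R2: [0, 0, 7, 7]
R4 ← R4 + (4)·R2: [0, 0, -33, -33]
R5 ← R5 + (5)·R2: [0, 0, -41, -41]
R4 ← R4 + (33/7)·R3: [0, 0, 0, 0]
R5 ← R5 + (41/7)·R3: [0, 0, 0, 0]
The echelon form has 3 nonzero rows, and every pivot lies in the first 3 columns, so rank(P) = rank([P|b]) = 3.
The system is consistent.

yes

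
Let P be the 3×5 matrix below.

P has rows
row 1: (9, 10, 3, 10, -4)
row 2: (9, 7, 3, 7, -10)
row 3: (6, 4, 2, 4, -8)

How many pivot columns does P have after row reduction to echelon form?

2

Row reduce to echelon form.
R2 ← R2 − R1: [0, -3, 0, -3, -6]
R3 ← R3 − (2/3)·R1: [0, -8/3, 0, -8/3, -16/3]
R3 ← R3 − (8/9)·R2: [0, 0, 0, 0, 0]
Echelon form has 2 nonzero rows, so rank(P) = 2.
Each nonzero row contributes one pivot column: 2 pivot columns.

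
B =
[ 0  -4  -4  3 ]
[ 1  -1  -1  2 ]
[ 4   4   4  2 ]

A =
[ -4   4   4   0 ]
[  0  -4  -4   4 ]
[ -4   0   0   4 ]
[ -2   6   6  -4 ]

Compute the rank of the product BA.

2

First compute BA:
[[ 10,  34,  34, -44],
 [ -4,  20,  20, -16],
 [-36,  12,  12,  24]]
Now row reduce the product.
R2 ← R2 + (2/5)·R1: [0, 168/5, 168/5, -168/5]
R3 ← R3 + (18/5)·R1: [0, 672/5, 672/5, -672/5]
R3 ← R3 − (4)·R2: [0, 0, 0, 0]
2 nonzero rows, so rank(BA) = 2.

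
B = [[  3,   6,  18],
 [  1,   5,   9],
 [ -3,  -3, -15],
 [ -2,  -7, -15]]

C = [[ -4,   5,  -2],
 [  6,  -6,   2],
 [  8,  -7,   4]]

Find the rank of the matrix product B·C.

2

First compute BC:
[[168, -147,  78],
 [ 98, -88,  44],
 [-126, 108, -60],
 [-154, 137, -70]]
Now row reduce the product.
R2 ← R2 − (7/12)·R1: [0, -9/4, -3/2]
R3 ← R3 + (3/4)·R1: [0, -9/4, -3/2]
R4 ← R4 + (11/12)·R1: [0, 9/4, 3/2]
R3 ← R3 − R2: [0, 0, 0]
R4 ← R4 + R2: [0, 0, 0]
2 nonzero rows, so rank(BC) = 2.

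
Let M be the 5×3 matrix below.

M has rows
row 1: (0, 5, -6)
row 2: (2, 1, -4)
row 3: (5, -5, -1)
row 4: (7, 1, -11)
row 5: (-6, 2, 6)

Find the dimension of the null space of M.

Row reduce to echelon form.
Swap R1 ↔ R2
R3 ← R3 − (5/2)·R1: [0, -15/2, 9]
R4 ← R4 − (7/2)·R1: [0, -5/2, 3]
R5 ← R5 + (3)·R1: [0, 5, -6]
R3 ← R3 + (3/2)·R2: [0, 0, 0]
R4 ← R4 + (1/2)·R2: [0, 0, 0]
R5 ← R5 − R2: [0, 0, 0]
2 nonzero rows, so rank(M) = 2.
M has 3 columns; by rank–nullity, nullity = 3 − 2 = 1.

1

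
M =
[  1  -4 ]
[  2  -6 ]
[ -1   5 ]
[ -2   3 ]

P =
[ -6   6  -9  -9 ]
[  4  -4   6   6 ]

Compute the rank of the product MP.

1

First compute MP:
[[-22,  22, -33, -33],
 [-36,  36, -54, -54],
 [ 26, -26,  39,  39],
 [ 24, -24,  36,  36]]
Now row reduce the product.
R2 ← R2 − (18/11)·R1: [0, 0, 0, 0]
R3 ← R3 + (13/11)·R1: [0, 0, 0, 0]
R4 ← R4 + (12/11)·R1: [0, 0, 0, 0]
1 nonzero row, so rank(MP) = 1.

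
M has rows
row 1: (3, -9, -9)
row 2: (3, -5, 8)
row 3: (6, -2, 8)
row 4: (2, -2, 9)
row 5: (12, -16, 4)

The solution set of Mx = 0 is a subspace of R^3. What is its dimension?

Row reduce to echelon form.
R2 ← R2 − R1: [0, 4, 17]
R3 ← R3 − (2)·R1: [0, 16, 26]
R4 ← R4 − (2/3)·R1: [0, 4, 15]
R5 ← R5 − (4)·R1: [0, 20, 40]
R3 ← R3 − (4)·R2: [0, 0, -42]
R4 ← R4 − R2: [0, 0, -2]
R5 ← R5 − (5)·R2: [0, 0, -45]
R4 ← R4 − (1/21)·R3: [0, 0, 0]
R5 ← R5 − (15/14)·R3: [0, 0, 0]
3 nonzero rows, so rank(M) = 3.
M has 3 columns; by rank–nullity, nullity = 3 − 3 = 0.

0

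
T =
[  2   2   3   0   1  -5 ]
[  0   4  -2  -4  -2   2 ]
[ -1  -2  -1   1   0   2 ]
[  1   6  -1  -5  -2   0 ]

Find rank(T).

Row reduce to echelon form.
R3 ← R3 + (1/2)·R1: [0, -1, 1/2, 1, 1/2, -1/2]
R4 ← R4 − (1/2)·R1: [0, 5, -5/2, -5, -5/2, 5/2]
R3 ← R3 + (1/4)·R2: [0, 0, 0, 0, 0, 0]
R4 ← R4 − (5/4)·R2: [0, 0, 0, 0, 0, 0]
Echelon form has 2 nonzero rows, so rank(T) = 2.

2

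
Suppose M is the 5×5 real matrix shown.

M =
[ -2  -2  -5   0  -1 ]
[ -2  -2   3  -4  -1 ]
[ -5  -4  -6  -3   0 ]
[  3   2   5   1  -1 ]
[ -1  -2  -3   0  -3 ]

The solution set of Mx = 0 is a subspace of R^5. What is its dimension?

2

Row reduce to echelon form.
R2 ← R2 − R1: [0, 0, 8, -4, 0]
R3 ← R3 − (5/2)·R1: [0, 1, 13/2, -3, 5/2]
R4 ← R4 + (3/2)·R1: [0, -1, -5/2, 1, -5/2]
R5 ← R5 − (1/2)·R1: [0, -1, -1/2, 0, -5/2]
Swap R2 ↔ R3
R4 ← R4 + R2: [0, 0, 4, -2, 0]
R5 ← R5 + R2: [0, 0, 6, -3, 0]
R4 ← R4 − (1/2)·R3: [0, 0, 0, 0, 0]
R5 ← R5 − (3/4)·R3: [0, 0, 0, 0, 0]
3 nonzero rows, so rank(M) = 3.
M has 5 columns; by rank–nullity, nullity = 5 − 3 = 2.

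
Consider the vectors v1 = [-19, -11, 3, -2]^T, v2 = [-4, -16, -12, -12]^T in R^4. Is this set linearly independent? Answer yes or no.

yes

Form the matrix with these vectors as rows and row reduce.
R2 ← R2 − (4/19)·R1: [0, -260/19, -240/19, -220/19]
2 nonzero rows, so the 2 vectors span a space of dimension 2.
Since 2 = 2, the vectors are linearly independent.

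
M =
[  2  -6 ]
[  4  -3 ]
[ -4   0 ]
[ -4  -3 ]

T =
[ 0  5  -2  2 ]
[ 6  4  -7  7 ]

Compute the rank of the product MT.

2

First compute MT:
[[-36, -14,  38, -38],
 [-18,   8,  13, -13],
 [  0, -20,   8,  -8],
 [-18, -32,  29, -29]]
Now row reduce the product.
R2 ← R2 − (1/2)·R1: [0, 15, -6, 6]
R4 ← R4 − (1/2)·R1: [0, -25, 10, -10]
R3 ← R3 + (4/3)·R2: [0, 0, 0, 0]
R4 ← R4 + (5/3)·R2: [0, 0, 0, 0]
2 nonzero rows, so rank(MT) = 2.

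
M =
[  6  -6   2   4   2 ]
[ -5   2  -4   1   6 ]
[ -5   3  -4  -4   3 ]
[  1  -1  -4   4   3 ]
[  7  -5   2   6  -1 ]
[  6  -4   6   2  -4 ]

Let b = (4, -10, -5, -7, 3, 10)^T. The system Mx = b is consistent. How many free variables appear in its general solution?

1

Row reduce the augmented matrix [M | b].
R2 ← R2 + (5/6)·R1: [0, -3, -7/3, 13/3, 23/3, -20/3]
R3 ← R3 + (5/6)·R1: [0, -2, -7/3, -2/3, 14/3, -5/3]
R4 ← R4 − (1/6)·R1: [0, 0, -13/3, 10/3, 8/3, -23/3]
R5 ← R5 − (7/6)·R1: [0, 2, -1/3, 4/3, -10/3, -5/3]
R6 ← R6 − R1: [0, 2, 4, -2, -6, 6]
R3 ← R3 − (2/3)·R2: [0, 0, -7/9, -32/9, -4/9, 25/9]
R5 ← R5 + (2/3)·R2: [0, 0, -17/9, 38/9, 16/9, -55/9]
R6 ← R6 + (2/3)·R2: [0, 0, 22/9, 8/9, -8/9, 14/9]
R4 ← R4 − (39/7)·R3: [0, 0, 0, 162/7, 36/7, -162/7]
R5 ← R5 − (17/7)·R3: [0, 0, 0, 90/7, 20/7, -90/7]
R6 ← R6 + (22/7)·R3: [0, 0, 0, -72/7, -16/7, 72/7]
R5 ← R5 − (5/9)·R4: [0, 0, 0, 0, 0, 0]
R6 ← R6 + (4/9)·R4: [0, 0, 0, 0, 0, 0]
The echelon form has 4 nonzero rows, and every pivot lies in the first 5 columns, so rank(M) = rank([M|b]) = 4.
The system is consistent.
Free variables = (unknowns) − (rank) = 5 − 4 = 1.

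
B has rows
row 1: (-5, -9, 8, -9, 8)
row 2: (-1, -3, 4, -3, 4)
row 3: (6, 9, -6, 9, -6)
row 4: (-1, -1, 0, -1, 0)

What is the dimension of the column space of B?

2

Row reduce to echelon form.
R2 ← R2 − (1/5)·R1: [0, -6/5, 12/5, -6/5, 12/5]
R3 ← R3 + (6/5)·R1: [0, -9/5, 18/5, -9/5, 18/5]
R4 ← R4 − (1/5)·R1: [0, 4/5, -8/5, 4/5, -8/5]
R3 ← R3 − (3/2)·R2: [0, 0, 0, 0, 0]
R4 ← R4 + (2/3)·R2: [0, 0, 0, 0, 0]
Echelon form has 2 nonzero rows, so rank(B) = 2.
The column space has dimension equal to the rank: 2.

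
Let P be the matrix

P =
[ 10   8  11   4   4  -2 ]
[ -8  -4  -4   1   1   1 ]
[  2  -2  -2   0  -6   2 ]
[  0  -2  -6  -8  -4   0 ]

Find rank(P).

4

Row reduce to echelon form.
R2 ← R2 + (4/5)·R1: [0, 12/5, 24/5, 21/5, 21/5, -3/5]
R3 ← R3 − (1/5)·R1: [0, -18/5, -21/5, -4/5, -34/5, 12/5]
R3 ← R3 + (3/2)·R2: [0, 0, 3, 11/2, -1/2, 3/2]
R4 ← R4 + (5/6)·R2: [0, 0, -2, -9/2, -1/2, -1/2]
R4 ← R4 + (2/3)·R3: [0, 0, 0, -5/6, -5/6, 1/2]
Echelon form has 4 nonzero rows, so rank(P) = 4.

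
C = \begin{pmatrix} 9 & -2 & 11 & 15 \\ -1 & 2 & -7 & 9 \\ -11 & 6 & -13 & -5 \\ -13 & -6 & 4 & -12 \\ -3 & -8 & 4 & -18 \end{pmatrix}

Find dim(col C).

Row reduce to echelon form.
R2 ← R2 + (1/9)·R1: [0, 16/9, -52/9, 32/3]
R3 ← R3 + (11/9)·R1: [0, 32/9, 4/9, 40/3]
R4 ← R4 + (13/9)·R1: [0, -80/9, 179/9, 29/3]
R5 ← R5 + (1/3)·R1: [0, -26/3, 23/3, -13]
R3 ← R3 − (2)·R2: [0, 0, 12, -8]
R4 ← R4 + (5)·R2: [0, 0, -9, 63]
R5 ← R5 + (39/8)·R2: [0, 0, -41/2, 39]
R4 ← R4 + (3/4)·R3: [0, 0, 0, 57]
R5 ← R5 + (41/24)·R3: [0, 0, 0, 76/3]
R5 ← R5 − (4/9)·R4: [0, 0, 0, 0]
Echelon form has 4 nonzero rows, so rank(C) = 4.
The column space has dimension equal to the rank: 4.

4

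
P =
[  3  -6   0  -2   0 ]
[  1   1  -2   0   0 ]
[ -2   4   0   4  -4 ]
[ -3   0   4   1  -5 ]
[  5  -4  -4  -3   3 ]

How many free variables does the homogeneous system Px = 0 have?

Row reduce to echelon form.
R2 ← R2 − (1/3)·R1: [0, 3, -2, 2/3, 0]
R3 ← R3 + (2/3)·R1: [0, 0, 0, 8/3, -4]
R4 ← R4 + R1: [0, -6, 4, -1, -5]
R5 ← R5 − (5/3)·R1: [0, 6, -4, 1/3, 3]
R4 ← R4 + (2)·R2: [0, 0, 0, 1/3, -5]
R5 ← R5 − (2)·R2: [0, 0, 0, -1, 3]
R4 ← R4 − (1/8)·R3: [0, 0, 0, 0, -9/2]
R5 ← R5 + (3/8)·R3: [0, 0, 0, 0, 3/2]
R5 ← R5 + (1/3)·R4: [0, 0, 0, 0, 0]
4 nonzero rows, so rank(P) = 4.
P has 5 columns; by rank–nullity, nullity = 5 − 4 = 1.

1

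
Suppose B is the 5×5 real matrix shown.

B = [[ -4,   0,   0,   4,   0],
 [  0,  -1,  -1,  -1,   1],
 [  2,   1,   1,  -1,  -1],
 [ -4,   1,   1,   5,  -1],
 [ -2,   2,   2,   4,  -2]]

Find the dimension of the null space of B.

3

Row reduce to echelon form.
R3 ← R3 + (1/2)·R1: [0, 1, 1, 1, -1]
R4 ← R4 − R1: [0, 1, 1, 1, -1]
R5 ← R5 − (1/2)·R1: [0, 2, 2, 2, -2]
R3 ← R3 + R2: [0, 0, 0, 0, 0]
R4 ← R4 + R2: [0, 0, 0, 0, 0]
R5 ← R5 + (2)·R2: [0, 0, 0, 0, 0]
2 nonzero rows, so rank(B) = 2.
B has 5 columns; by rank–nullity, nullity = 5 − 2 = 3.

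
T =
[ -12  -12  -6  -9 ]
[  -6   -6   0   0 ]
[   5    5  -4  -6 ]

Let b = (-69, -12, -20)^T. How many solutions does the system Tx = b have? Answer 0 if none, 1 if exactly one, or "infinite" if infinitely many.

Row reduce the augmented matrix [T | b].
R2 ← R2 − (1/2)·R1: [0, 0, 3, 9/2, 45/2]
R3 ← R3 + (5/12)·R1: [0, 0, -13/2, -39/4, -195/4]
R3 ← R3 + (13/6)·R2: [0, 0, 0, 0, 0]
The echelon form has 2 nonzero rows, and every pivot lies in the first 4 columns, so rank(T) = rank([T|b]) = 2.
The system is consistent.
rank = 2 < 4 unknowns, so there are infinitely many solutions.

infinite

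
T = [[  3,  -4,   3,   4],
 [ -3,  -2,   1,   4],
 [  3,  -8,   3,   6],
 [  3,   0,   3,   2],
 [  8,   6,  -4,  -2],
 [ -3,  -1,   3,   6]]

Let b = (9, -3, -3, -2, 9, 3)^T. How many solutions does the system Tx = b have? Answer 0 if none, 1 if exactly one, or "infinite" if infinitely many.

0

Row reduce the augmented matrix [T | b].
R2 ← R2 + R1: [0, -6, 4, 8, 6]
R3 ← R3 − R1: [0, -4, 0, 2, -12]
R4 ← R4 − R1: [0, 4, 0, -2, -11]
R5 ← R5 − (8/3)·R1: [0, 50/3, -12, -38/3, -15]
R6 ← R6 + R1: [0, -5, 6, 10, 12]
R3 ← R3 − (2/3)·R2: [0, 0, -8/3, -10/3, -16]
R4 ← R4 + (2/3)·R2: [0, 0, 8/3, 10/3, -7]
R5 ← R5 + (25/9)·R2: [0, 0, -8/9, 86/9, 5/3]
R6 ← R6 − (5/6)·R2: [0, 0, 8/3, 10/3, 7]
R4 ← R4 + R3: [0, 0, 0, 0, -23]
R5 ← R5 − (1/3)·R3: [0, 0, 0, 32/3, 7]
R6 ← R6 + R3: [0, 0, 0, 0, -9]
Swap R4 ↔ R5
R6 ← R6 − (9/23)·R5: [0, 0, 0, 0, 0]
The echelon form has 5 nonzero rows; the last pivot sits in the augmented column, so rank(T) = 4 but rank([T|b]) = 5.
Since the ranks differ, the system is inconsistent.
It has no solutions.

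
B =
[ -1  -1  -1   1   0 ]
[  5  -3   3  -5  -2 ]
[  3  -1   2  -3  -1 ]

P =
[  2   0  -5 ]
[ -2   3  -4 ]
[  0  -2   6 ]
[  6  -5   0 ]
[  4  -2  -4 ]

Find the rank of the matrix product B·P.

2

First compute BP:
[[  6,  -6,   3],
 [-22,  14,  13],
 [-14,  10,   5]]
Now row reduce the product.
R2 ← R2 + (11/3)·R1: [0, -8, 24]
R3 ← R3 + (7/3)·R1: [0, -4, 12]
R3 ← R3 − (1/2)·R2: [0, 0, 0]
2 nonzero rows, so rank(BP) = 2.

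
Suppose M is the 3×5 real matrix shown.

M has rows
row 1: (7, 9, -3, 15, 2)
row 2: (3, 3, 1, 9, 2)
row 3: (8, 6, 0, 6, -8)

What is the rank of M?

Row reduce to echelon form.
R2 ← R2 − (3/7)·R1: [0, -6/7, 16/7, 18/7, 8/7]
R3 ← R3 − (8/7)·R1: [0, -30/7, 24/7, -78/7, -72/7]
R3 ← R3 − (5)·R2: [0, 0, -8, -24, -16]
Echelon form has 3 nonzero rows, so rank(M) = 3.

3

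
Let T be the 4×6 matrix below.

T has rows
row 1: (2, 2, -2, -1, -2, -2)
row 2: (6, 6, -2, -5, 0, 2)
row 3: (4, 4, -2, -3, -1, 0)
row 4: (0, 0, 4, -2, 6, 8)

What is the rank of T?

2

Row reduce to echelon form.
R2 ← R2 − (3)·R1: [0, 0, 4, -2, 6, 8]
R3 ← R3 − (2)·R1: [0, 0, 2, -1, 3, 4]
R3 ← R3 − (1/2)·R2: [0, 0, 0, 0, 0, 0]
R4 ← R4 − R2: [0, 0, 0, 0, 0, 0]
Echelon form has 2 nonzero rows, so rank(T) = 2.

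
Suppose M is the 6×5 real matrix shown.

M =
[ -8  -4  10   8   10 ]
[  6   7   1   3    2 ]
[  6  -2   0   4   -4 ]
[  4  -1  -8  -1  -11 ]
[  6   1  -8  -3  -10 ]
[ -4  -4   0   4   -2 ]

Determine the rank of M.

Row reduce to echelon form.
R2 ← R2 + (3/4)·R1: [0, 4, 17/2, 9, 19/2]
R3 ← R3 + (3/4)·R1: [0, -5, 15/2, 10, 7/2]
R4 ← R4 + (1/2)·R1: [0, -3, -3, 3, -6]
R5 ← R5 + (3/4)·R1: [0, -2, -1/2, 3, -5/2]
R6 ← R6 − (1/2)·R1: [0, -2, -5, 0, -7]
R3 ← R3 + (5/4)·R2: [0, 0, 145/8, 85/4, 123/8]
R4 ← R4 + (3/4)·R2: [0, 0, 27/8, 39/4, 9/8]
R5 ← R5 + (1/2)·R2: [0, 0, 15/4, 15/2, 9/4]
R6 ← R6 + (1/2)·R2: [0, 0, -3/4, 9/2, -9/4]
R4 ← R4 − (27/145)·R3: [0, 0, 0, 168/29, -252/145]
R5 ← R5 − (6/29)·R3: [0, 0, 0, 90/29, -27/29]
R6 ← R6 + (6/145)·R3: [0, 0, 0, 156/29, -234/145]
R5 ← R5 − (15/28)·R4: [0, 0, 0, 0, 0]
R6 ← R6 − (13/14)·R4: [0, 0, 0, 0, 0]
Echelon form has 4 nonzero rows, so rank(M) = 4.

4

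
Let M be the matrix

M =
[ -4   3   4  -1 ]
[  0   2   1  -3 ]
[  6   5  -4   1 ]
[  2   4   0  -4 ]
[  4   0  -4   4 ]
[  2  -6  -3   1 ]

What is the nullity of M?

Row reduce to echelon form.
R3 ← R3 + (3/2)·R1: [0, 19/2, 2, -1/2]
R4 ← R4 + (1/2)·R1: [0, 11/2, 2, -9/2]
R5 ← R5 + R1: [0, 3, 0, 3]
R6 ← R6 + (1/2)·R1: [0, -9/2, -1, 1/2]
R3 ← R3 − (19/4)·R2: [0, 0, -11/4, 55/4]
R4 ← R4 − (11/4)·R2: [0, 0, -3/4, 15/4]
R5 ← R5 − (3/2)·R2: [0, 0, -3/2, 15/2]
R6 ← R6 + (9/4)·R2: [0, 0, 5/4, -25/4]
R4 ← R4 − (3/11)·R3: [0, 0, 0, 0]
R5 ← R5 − (6/11)·R3: [0, 0, 0, 0]
R6 ← R6 + (5/11)·R3: [0, 0, 0, 0]
3 nonzero rows, so rank(M) = 3.
M has 4 columns; by rank–nullity, nullity = 4 − 3 = 1.

1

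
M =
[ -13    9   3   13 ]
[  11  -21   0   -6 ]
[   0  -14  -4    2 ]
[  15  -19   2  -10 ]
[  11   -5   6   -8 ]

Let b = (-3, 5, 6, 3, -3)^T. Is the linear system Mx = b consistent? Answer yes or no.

Row reduce the augmented matrix [M | b].
R2 ← R2 + (11/13)·R1: [0, -174/13, 33/13, 5, 32/13]
R4 ← R4 + (15/13)·R1: [0, -112/13, 71/13, 5, -6/13]
R5 ← R5 + (11/13)·R1: [0, 34/13, 111/13, 3, -72/13]
R3 ← R3 − (91/87)·R2: [0, 0, -193/29, -281/87, 298/87]
R4 ← R4 − (56/87)·R2: [0, 0, 111/29, 155/87, -178/87]
R5 ← R5 + (17/87)·R2: [0, 0, 262/29, 346/87, -440/87]
R4 ← R4 + (111/193)·R3: [0, 0, 0, -44/579, -44/579]
R5 ← R5 + (262/193)·R3: [0, 0, 0, -236/579, -236/579]
R5 ← R5 − (59/11)·R4: [0, 0, 0, 0, 0]
The echelon form has 4 nonzero rows, and every pivot lies in the first 4 columns, so rank(M) = rank([M|b]) = 4.
The system is consistent.

yes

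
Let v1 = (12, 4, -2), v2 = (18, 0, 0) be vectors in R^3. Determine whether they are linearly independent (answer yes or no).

Form the matrix with these vectors as rows and row reduce.
R2 ← R2 − (3/2)·R1: [0, -6, 3]
2 nonzero rows, so the 2 vectors span a space of dimension 2.
Since 2 = 2, the vectors are linearly independent.

yes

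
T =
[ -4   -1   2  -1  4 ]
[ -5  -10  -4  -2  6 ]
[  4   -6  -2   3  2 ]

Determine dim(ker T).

2

Row reduce to echelon form.
R2 ← R2 − (5/4)·R1: [0, -35/4, -13/2, -3/4, 1]
R3 ← R3 + R1: [0, -7, 0, 2, 6]
R3 ← R3 − (4/5)·R2: [0, 0, 26/5, 13/5, 26/5]
3 nonzero rows, so rank(T) = 3.
T has 5 columns; by rank–nullity, nullity = 5 − 3 = 2.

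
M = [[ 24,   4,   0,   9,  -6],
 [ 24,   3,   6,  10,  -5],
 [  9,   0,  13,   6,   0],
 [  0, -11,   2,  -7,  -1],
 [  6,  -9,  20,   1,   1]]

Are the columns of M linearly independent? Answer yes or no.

Row reduce M to echelon form.
R2 ← R2 − R1: [0, -1, 6, 1, 1]
R3 ← R3 − (3/8)·R1: [0, -3/2, 13, 21/8, 9/4]
R5 ← R5 − (1/4)·R1: [0, -10, 20, -5/4, 5/2]
R3 ← R3 − (3/2)·R2: [0, 0, 4, 9/8, 3/4]
R4 ← R4 − (11)·R2: [0, 0, -64, -18, -12]
R5 ← R5 − (10)·R2: [0, 0, -40, -45/4, -15/2]
R4 ← R4 + (16)·R3: [0, 0, 0, 0, 0]
R5 ← R5 + (10)·R3: [0, 0, 0, 0, 0]
3 pivots among 5 columns.
Only 3 < 5 pivot columns, so the columns are linearly dependent.

no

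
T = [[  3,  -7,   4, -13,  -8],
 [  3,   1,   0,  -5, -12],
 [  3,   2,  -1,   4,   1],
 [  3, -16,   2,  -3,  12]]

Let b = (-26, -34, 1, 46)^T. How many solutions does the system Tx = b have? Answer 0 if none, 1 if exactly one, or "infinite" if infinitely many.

infinite

Row reduce the augmented matrix [T | b].
R2 ← R2 − R1: [0, 8, -4, 8, -4, -8]
R3 ← R3 − R1: [0, 9, -5, 17, 9, 27]
R4 ← R4 − R1: [0, -9, -2, 10, 20, 72]
R3 ← R3 − (9/8)·R2: [0, 0, -1/2, 8, 27/2, 36]
R4 ← R4 + (9/8)·R2: [0, 0, -13/2, 19, 31/2, 63]
R4 ← R4 − (13)·R3: [0, 0, 0, -85, -160, -405]
The echelon form has 4 nonzero rows, and every pivot lies in the first 5 columns, so rank(T) = rank([T|b]) = 4.
The system is consistent.
rank = 4 < 5 unknowns, so there are infinitely many solutions.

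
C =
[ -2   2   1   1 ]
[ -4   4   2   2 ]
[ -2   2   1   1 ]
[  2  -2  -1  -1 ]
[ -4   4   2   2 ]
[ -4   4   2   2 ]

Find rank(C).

Row reduce to echelon form.
R2 ← R2 − (2)·R1: [0, 0, 0, 0]
R3 ← R3 − R1: [0, 0, 0, 0]
R4 ← R4 + R1: [0, 0, 0, 0]
R5 ← R5 − (2)·R1: [0, 0, 0, 0]
R6 ← R6 − (2)·R1: [0, 0, 0, 0]
Echelon form has 1 nonzero row, so rank(C) = 1.

1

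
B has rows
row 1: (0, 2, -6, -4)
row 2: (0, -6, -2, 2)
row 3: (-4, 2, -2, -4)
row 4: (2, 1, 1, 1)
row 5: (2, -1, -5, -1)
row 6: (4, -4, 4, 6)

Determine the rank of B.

3

Row reduce to echelon form.
Swap R1 ↔ R3
R4 ← R4 + (1/2)·R1: [0, 2, 0, -1]
R5 ← R5 + (1/2)·R1: [0, 0, -6, -3]
R6 ← R6 + R1: [0, -2, 2, 2]
R3 ← R3 + (1/3)·R2: [0, 0, -20/3, -10/3]
R4 ← R4 + (1/3)·R2: [0, 0, -2/3, -1/3]
R6 ← R6 − (1/3)·R2: [0, 0, 8/3, 4/3]
R4 ← R4 − (1/10)·R3: [0, 0, 0, 0]
R5 ← R5 − (9/10)·R3: [0, 0, 0, 0]
R6 ← R6 + (2/5)·R3: [0, 0, 0, 0]
Echelon form has 3 nonzero rows, so rank(B) = 3.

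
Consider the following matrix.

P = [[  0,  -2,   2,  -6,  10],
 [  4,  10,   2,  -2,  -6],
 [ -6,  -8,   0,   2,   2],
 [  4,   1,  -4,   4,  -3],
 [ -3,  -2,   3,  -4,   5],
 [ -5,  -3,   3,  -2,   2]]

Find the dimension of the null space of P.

Row reduce to echelon form.
Swap R1 ↔ R2
R3 ← R3 + (3/2)·R1: [0, 7, 3, -1, -7]
R4 ← R4 − R1: [0, -9, -6, 6, 3]
R5 ← R5 + (3/4)·R1: [0, 11/2, 9/2, -11/2, 1/2]
R6 ← R6 + (5/4)·R1: [0, 19/2, 11/2, -9/2, -11/2]
R3 ← R3 + (7/2)·R2: [0, 0, 10, -22, 28]
R4 ← R4 − (9/2)·R2: [0, 0, -15, 33, -42]
R5 ← R5 + (11/4)·R2: [0, 0, 10, -22, 28]
R6 ← R6 + (19/4)·R2: [0, 0, 15, -33, 42]
R4 ← R4 + (3/2)·R3: [0, 0, 0, 0, 0]
R5 ← R5 − R3: [0, 0, 0, 0, 0]
R6 ← R6 − (3/2)·R3: [0, 0, 0, 0, 0]
3 nonzero rows, so rank(P) = 3.
P has 5 columns; by rank–nullity, nullity = 5 − 3 = 2.

2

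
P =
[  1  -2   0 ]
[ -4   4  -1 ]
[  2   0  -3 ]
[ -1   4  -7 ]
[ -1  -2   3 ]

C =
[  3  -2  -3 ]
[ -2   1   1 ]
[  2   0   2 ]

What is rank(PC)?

First compute PC:
[[  7,  -4,  -5],
 [-22,  12,  14],
 [  0,  -4, -12],
 [-25,   6,  -7],
 [  7,   0,   7]]
Now row reduce the product.
R2 ← R2 + (22/7)·R1: [0, -4/7, -12/7]
R4 ← R4 + (25/7)·R1: [0, -58/7, -174/7]
R5 ← R5 − R1: [0, 4, 12]
R3 ← R3 − (7)·R2: [0, 0, 0]
R4 ← R4 − (29/2)·R2: [0, 0, 0]
R5 ← R5 + (7)·R2: [0, 0, 0]
2 nonzero rows, so rank(PC) = 2.

2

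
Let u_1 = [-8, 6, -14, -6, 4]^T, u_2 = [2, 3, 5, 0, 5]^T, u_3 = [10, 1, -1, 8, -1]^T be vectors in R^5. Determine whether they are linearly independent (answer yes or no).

Form the matrix with these vectors as rows and row reduce.
R2 ← R2 + (1/4)·R1: [0, 9/2, 3/2, -3/2, 6]
R3 ← R3 + (5/4)·R1: [0, 17/2, -37/2, 1/2, 4]
R3 ← R3 − (17/9)·R2: [0, 0, -64/3, 10/3, -22/3]
3 nonzero rows, so the 3 vectors span a space of dimension 3.
Since 3 = 3, the vectors are linearly independent.

yes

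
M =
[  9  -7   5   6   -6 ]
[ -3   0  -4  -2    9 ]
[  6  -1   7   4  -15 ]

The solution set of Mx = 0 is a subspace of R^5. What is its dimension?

Row reduce to echelon form.
R2 ← R2 + (1/3)·R1: [0, -7/3, -7/3, 0, 7]
R3 ← R3 − (2/3)·R1: [0, 11/3, 11/3, 0, -11]
R3 ← R3 + (11/7)·R2: [0, 0, 0, 0, 0]
2 nonzero rows, so rank(M) = 2.
M has 5 columns; by rank–nullity, nullity = 5 − 2 = 3.

3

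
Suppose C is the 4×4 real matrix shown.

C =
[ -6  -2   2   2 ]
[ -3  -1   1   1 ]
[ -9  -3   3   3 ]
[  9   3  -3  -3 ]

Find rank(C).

Row reduce to echelon form.
R2 ← R2 − (1/2)·R1: [0, 0, 0, 0]
R3 ← R3 − (3/2)·R1: [0, 0, 0, 0]
R4 ← R4 + (3/2)·R1: [0, 0, 0, 0]
Echelon form has 1 nonzero row, so rank(C) = 1.

1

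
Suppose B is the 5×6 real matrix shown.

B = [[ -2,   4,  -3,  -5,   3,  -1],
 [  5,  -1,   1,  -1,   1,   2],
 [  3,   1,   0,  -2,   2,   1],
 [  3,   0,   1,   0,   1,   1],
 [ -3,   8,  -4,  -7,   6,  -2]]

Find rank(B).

3

Row reduce to echelon form.
R2 ← R2 + (5/2)·R1: [0, 9, -13/2, -27/2, 17/2, -1/2]
R3 ← R3 + (3/2)·R1: [0, 7, -9/2, -19/2, 13/2, -1/2]
R4 ← R4 + (3/2)·R1: [0, 6, -7/2, -15/2, 11/2, -1/2]
R5 ← R5 − (3/2)·R1: [0, 2, 1/2, 1/2, 3/2, -1/2]
R3 ← R3 − (7/9)·R2: [0, 0, 5/9, 1, -1/9, -1/9]
R4 ← R4 − (2/3)·R2: [0, 0, 5/6, 3/2, -1/6, -1/6]
R5 ← R5 − (2/9)·R2: [0, 0, 35/18, 7/2, -7/18, -7/18]
R4 ← R4 − (3/2)·R3: [0, 0, 0, 0, 0, 0]
R5 ← R5 − (7/2)·R3: [0, 0, 0, 0, 0, 0]
Echelon form has 3 nonzero rows, so rank(B) = 3.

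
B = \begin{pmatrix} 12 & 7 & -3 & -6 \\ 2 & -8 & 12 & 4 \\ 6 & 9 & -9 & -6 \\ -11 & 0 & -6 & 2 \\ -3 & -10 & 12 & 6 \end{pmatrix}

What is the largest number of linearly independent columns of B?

Row reduce to echelon form.
R2 ← R2 − (1/6)·R1: [0, -55/6, 25/2, 5]
R3 ← R3 − (1/2)·R1: [0, 11/2, -15/2, -3]
R4 ← R4 + (11/12)·R1: [0, 77/12, -35/4, -7/2]
R5 ← R5 + (1/4)·R1: [0, -33/4, 45/4, 9/2]
R3 ← R3 + (3/5)·R2: [0, 0, 0, 0]
R4 ← R4 + (7/10)·R2: [0, 0, 0, 0]
R5 ← R5 − (9/10)·R2: [0, 0, 0, 0]
Echelon form has 2 nonzero rows, so rank(B) = 2.
The rank gives the maximum number of linearly independent columns: 2.

2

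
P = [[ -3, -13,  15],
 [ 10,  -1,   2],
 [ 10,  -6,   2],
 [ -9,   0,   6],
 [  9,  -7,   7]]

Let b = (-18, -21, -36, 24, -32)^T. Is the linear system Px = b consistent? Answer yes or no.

Row reduce the augmented matrix [P | b].
R2 ← R2 + (10/3)·R1: [0, -133/3, 52, -81]
R3 ← R3 + (10/3)·R1: [0, -148/3, 52, -96]
R4 ← R4 − (3)·R1: [0, 39, -39, 78]
R5 ← R5 + (3)·R1: [0, -46, 52, -86]
R3 ← R3 − (148/133)·R2: [0, 0, -780/133, -780/133]
R4 ← R4 + (117/133)·R2: [0, 0, 897/133, 897/133]
R5 ← R5 − (138/133)·R2: [0, 0, -260/133, -260/133]
R4 ← R4 + (23/20)·R3: [0, 0, 0, 0]
R5 ← R5 − (1/3)·R3: [0, 0, 0, 0]
The echelon form has 3 nonzero rows, and every pivot lies in the first 3 columns, so rank(P) = rank([P|b]) = 3.
The system is consistent.

yes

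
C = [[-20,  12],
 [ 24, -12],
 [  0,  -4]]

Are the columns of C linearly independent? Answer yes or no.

yes

Row reduce C to echelon form.
R2 ← R2 + (6/5)·R1: [0, 12/5]
R3 ← R3 + (5/3)·R2: [0, 0]
2 pivots among 2 columns.
Every column is a pivot column, so the columns are linearly independent.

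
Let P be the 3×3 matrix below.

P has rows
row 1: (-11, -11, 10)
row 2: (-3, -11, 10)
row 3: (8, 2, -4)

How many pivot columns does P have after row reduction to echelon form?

3

Row reduce to echelon form.
R2 ← R2 − (3/11)·R1: [0, -8, 80/11]
R3 ← R3 + (8/11)·R1: [0, -6, 36/11]
R3 ← R3 − (3/4)·R2: [0, 0, -24/11]
Echelon form has 3 nonzero rows, so rank(P) = 3.
Each nonzero row contributes one pivot column: 3 pivot columns.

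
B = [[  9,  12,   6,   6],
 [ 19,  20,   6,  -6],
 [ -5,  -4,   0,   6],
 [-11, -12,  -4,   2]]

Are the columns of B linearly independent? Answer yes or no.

no

Row reduce B to echelon form.
R2 ← R2 − (19/9)·R1: [0, -16/3, -20/3, -56/3]
R3 ← R3 + (5/9)·R1: [0, 8/3, 10/3, 28/3]
R4 ← R4 + (11/9)·R1: [0, 8/3, 10/3, 28/3]
R3 ← R3 + (1/2)·R2: [0, 0, 0, 0]
R4 ← R4 + (1/2)·R2: [0, 0, 0, 0]
2 pivots among 4 columns.
Only 2 < 4 pivot columns, so the columns are linearly dependent.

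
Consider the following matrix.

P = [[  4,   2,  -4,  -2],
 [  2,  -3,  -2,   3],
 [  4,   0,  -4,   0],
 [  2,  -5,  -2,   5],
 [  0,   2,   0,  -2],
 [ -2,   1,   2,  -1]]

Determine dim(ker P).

Row reduce to echelon form.
R2 ← R2 − (1/2)·R1: [0, -4, 0, 4]
R3 ← R3 − R1: [0, -2, 0, 2]
R4 ← R4 − (1/2)·R1: [0, -6, 0, 6]
R6 ← R6 + (1/2)·R1: [0, 2, 0, -2]
R3 ← R3 − (1/2)·R2: [0, 0, 0, 0]
R4 ← R4 − (3/2)·R2: [0, 0, 0, 0]
R5 ← R5 + (1/2)·R2: [0, 0, 0, 0]
R6 ← R6 + (1/2)·R2: [0, 0, 0, 0]
2 nonzero rows, so rank(P) = 2.
P has 4 columns; by rank–nullity, nullity = 4 − 2 = 2.

2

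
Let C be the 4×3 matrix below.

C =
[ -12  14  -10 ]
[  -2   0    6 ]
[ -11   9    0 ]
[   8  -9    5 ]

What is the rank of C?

Row reduce to echelon form.
R2 ← R2 − (1/6)·R1: [0, -7/3, 23/3]
R3 ← R3 − (11/12)·R1: [0, -23/6, 55/6]
R4 ← R4 + (2/3)·R1: [0, 1/3, -5/3]
R3 ← R3 − (23/14)·R2: [0, 0, -24/7]
R4 ← R4 + (1/7)·R2: [0, 0, -4/7]
R4 ← R4 − (1/6)·R3: [0, 0, 0]
Echelon form has 3 nonzero rows, so rank(C) = 3.

3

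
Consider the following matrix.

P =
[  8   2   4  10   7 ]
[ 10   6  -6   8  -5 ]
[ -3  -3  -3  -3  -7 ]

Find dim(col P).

3

Row reduce to echelon form.
R2 ← R2 − (5/4)·R1: [0, 7/2, -11, -9/2, -55/4]
R3 ← R3 + (3/8)·R1: [0, -9/4, -3/2, 3/4, -35/8]
R3 ← R3 + (9/14)·R2: [0, 0, -60/7, -15/7, -185/14]
Echelon form has 3 nonzero rows, so rank(P) = 3.
The column space has dimension equal to the rank: 3.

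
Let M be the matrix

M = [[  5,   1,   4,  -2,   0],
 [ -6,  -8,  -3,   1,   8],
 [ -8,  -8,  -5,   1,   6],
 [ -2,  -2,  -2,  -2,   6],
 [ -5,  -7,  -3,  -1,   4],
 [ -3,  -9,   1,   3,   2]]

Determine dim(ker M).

1

Row reduce to echelon form.
R2 ← R2 + (6/5)·R1: [0, -34/5, 9/5, -7/5, 8]
R3 ← R3 + (8/5)·R1: [0, -32/5, 7/5, -11/5, 6]
R4 ← R4 + (2/5)·R1: [0, -8/5, -2/5, -14/5, 6]
R5 ← R5 + R1: [0, -6, 1, -3, 4]
R6 ← R6 + (3/5)·R1: [0, -42/5, 17/5, 9/5, 2]
R3 ← R3 − (16/17)·R2: [0, 0, -5/17, -15/17, -26/17]
R4 ← R4 − (4/17)·R2: [0, 0, -14/17, -42/17, 70/17]
R5 ← R5 − (15/17)·R2: [0, 0, -10/17, -30/17, -52/17]
R6 ← R6 − (21/17)·R2: [0, 0, 20/17, 60/17, -134/17]
R4 ← R4 − (14/5)·R3: [0, 0, 0, 0, 42/5]
R5 ← R5 − (2)·R3: [0, 0, 0, 0, 0]
R6 ← R6 + (4)·R3: [0, 0, 0, 0, -14]
R6 ← R6 + (5/3)·R4: [0, 0, 0, 0, 0]
4 nonzero rows, so rank(M) = 4.
M has 5 columns; by rank–nullity, nullity = 5 − 4 = 1.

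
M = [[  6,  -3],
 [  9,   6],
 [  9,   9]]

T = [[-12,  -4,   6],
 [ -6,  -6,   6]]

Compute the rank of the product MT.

First compute MT:
[[-54,  -6,  18],
 [-144, -72,  90],
 [-162, -90, 108]]
Now row reduce the product.
R2 ← R2 − (8/3)·R1: [0, -56, 42]
R3 ← R3 − (3)·R1: [0, -72, 54]
R3 ← R3 − (9/7)·R2: [0, 0, 0]
2 nonzero rows, so rank(MT) = 2.

2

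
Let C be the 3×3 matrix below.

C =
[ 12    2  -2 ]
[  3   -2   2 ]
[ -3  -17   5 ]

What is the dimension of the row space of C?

Row reduce to echelon form.
R2 ← R2 − (1/4)·R1: [0, -5/2, 5/2]
R3 ← R3 + (1/4)·R1: [0, -33/2, 9/2]
R3 ← R3 − (33/5)·R2: [0, 0, -12]
Echelon form has 3 nonzero rows, so rank(C) = 3.
The row space has dimension equal to the rank: 3.

3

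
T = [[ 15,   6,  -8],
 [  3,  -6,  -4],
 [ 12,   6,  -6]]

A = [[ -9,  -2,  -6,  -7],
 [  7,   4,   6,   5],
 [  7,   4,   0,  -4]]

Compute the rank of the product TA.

First compute TA:
[[-149, -38, -54, -43],
 [-97, -46, -54, -35],
 [-108, -24, -36, -30]]
Now row reduce the product.
R2 ← R2 − (97/149)·R1: [0, -3168/149, -2808/149, -1044/149]
R3 ← R3 − (108/149)·R1: [0, 528/149, 468/149, 174/149]
R3 ← R3 + (1/6)·R2: [0, 0, 0, 0]
2 nonzero rows, so rank(TA) = 2.

2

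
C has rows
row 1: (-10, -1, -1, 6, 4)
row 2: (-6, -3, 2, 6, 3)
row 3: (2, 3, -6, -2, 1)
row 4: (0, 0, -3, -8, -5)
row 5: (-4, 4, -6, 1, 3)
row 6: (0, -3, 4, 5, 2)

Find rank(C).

Row reduce to echelon form.
R2 ← R2 − (3/5)·R1: [0, -12/5, 13/5, 12/5, 3/5]
R3 ← R3 + (1/5)·R1: [0, 14/5, -31/5, -4/5, 9/5]
R5 ← R5 − (2/5)·R1: [0, 22/5, -28/5, -7/5, 7/5]
R3 ← R3 + (7/6)·R2: [0, 0, -19/6, 2, 5/2]
R5 ← R5 + (11/6)·R2: [0, 0, -5/6, 3, 5/2]
R6 ← R6 − (5/4)·R2: [0, 0, 3/4, 2, 5/4]
R4 ← R4 − (18/19)·R3: [0, 0, 0, -188/19, -140/19]
R5 ← R5 − (5/19)·R3: [0, 0, 0, 47/19, 35/19]
R6 ← R6 + (9/38)·R3: [0, 0, 0, 47/19, 35/19]
R5 ← R5 + (1/4)·R4: [0, 0, 0, 0, 0]
R6 ← R6 + (1/4)·R4: [0, 0, 0, 0, 0]
Echelon form has 4 nonzero rows, so rank(C) = 4.

4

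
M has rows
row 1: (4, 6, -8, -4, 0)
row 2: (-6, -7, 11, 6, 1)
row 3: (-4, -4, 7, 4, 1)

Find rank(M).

2

Row reduce to echelon form.
R2 ← R2 + (3/2)·R1: [0, 2, -1, 0, 1]
R3 ← R3 + R1: [0, 2, -1, 0, 1]
R3 ← R3 − R2: [0, 0, 0, 0, 0]
Echelon form has 2 nonzero rows, so rank(M) = 2.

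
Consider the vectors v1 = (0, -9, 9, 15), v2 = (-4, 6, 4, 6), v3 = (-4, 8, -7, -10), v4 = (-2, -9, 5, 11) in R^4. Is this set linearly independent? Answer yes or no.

Form the matrix with these vectors as rows and row reduce.
Swap R1 ↔ R2
R3 ← R3 − R1: [0, 2, -11, -16]
R4 ← R4 − (1/2)·R1: [0, -12, 3, 8]
R3 ← R3 + (2/9)·R2: [0, 0, -9, -38/3]
R4 ← R4 − (4/3)·R2: [0, 0, -9, -12]
R4 ← R4 − R3: [0, 0, 0, 2/3]
4 nonzero rows, so the 4 vectors span a space of dimension 4.
Since 4 = 4, the vectors are linearly independent.

yes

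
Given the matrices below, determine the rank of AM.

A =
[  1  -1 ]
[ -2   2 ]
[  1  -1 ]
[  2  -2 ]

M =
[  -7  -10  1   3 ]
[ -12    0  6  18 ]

First compute AM:
[[  5, -10,  -5, -15],
 [-10,  20,  10,  30],
 [  5, -10,  -5, -15],
 [ 10, -20, -10, -30]]
Now row reduce the product.
R2 ← R2 + (2)·R1: [0, 0, 0, 0]
R3 ← R3 − R1: [0, 0, 0, 0]
R4 ← R4 − (2)·R1: [0, 0, 0, 0]
1 nonzero row, so rank(AM) = 1.

1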